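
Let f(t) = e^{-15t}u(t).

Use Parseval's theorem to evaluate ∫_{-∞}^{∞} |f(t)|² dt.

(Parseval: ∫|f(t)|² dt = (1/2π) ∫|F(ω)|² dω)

∫|f(t)|² dt = \frac{1}{30}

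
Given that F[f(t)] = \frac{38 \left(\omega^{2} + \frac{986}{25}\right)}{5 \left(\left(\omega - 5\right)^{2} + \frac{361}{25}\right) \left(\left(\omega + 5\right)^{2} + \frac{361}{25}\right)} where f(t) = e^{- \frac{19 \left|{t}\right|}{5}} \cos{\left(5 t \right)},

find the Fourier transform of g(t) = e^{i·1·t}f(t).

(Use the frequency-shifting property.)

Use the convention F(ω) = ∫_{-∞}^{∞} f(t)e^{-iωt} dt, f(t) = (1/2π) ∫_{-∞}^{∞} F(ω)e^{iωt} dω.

F[g](ω) = \frac{190 \left(25 \left(\omega - 1\right)^{2} + 986\right)}{\left(25 \left(\omega - 6\right)^{2} + 361\right) \left(25 \left(\omega + 4\right)^{2} + 361\right)}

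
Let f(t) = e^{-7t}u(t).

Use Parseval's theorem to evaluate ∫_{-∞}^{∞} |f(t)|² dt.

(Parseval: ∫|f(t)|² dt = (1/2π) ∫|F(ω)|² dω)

∫|f(t)|² dt = \frac{1}{14}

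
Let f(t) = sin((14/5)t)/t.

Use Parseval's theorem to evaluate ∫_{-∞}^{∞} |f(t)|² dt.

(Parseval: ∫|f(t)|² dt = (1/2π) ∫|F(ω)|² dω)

∫|f(t)|² dt = \frac{14 \pi}{5}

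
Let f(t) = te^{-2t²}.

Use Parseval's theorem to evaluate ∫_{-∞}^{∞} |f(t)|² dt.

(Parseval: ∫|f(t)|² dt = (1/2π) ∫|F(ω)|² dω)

∫|f(t)|² dt = \frac{\sqrt{\pi}}{16}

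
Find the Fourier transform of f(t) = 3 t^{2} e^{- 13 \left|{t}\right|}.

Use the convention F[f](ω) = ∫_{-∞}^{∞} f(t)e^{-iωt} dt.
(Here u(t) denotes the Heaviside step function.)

F(ω) = \frac{156 \left(169 - 3 \omega^{2}\right)}{\left(\omega^{2} + 169\right)^{3}}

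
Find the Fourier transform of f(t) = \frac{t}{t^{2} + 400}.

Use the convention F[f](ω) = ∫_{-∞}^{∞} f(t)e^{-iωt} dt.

F(ω) = - i \pi e^{- 20 \left|{\omega}\right|} \operatorname{sign}{\left(\omega \right)}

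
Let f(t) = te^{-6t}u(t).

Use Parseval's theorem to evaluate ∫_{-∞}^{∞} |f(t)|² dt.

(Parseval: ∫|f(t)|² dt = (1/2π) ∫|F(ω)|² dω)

∫|f(t)|² dt = \frac{1}{864}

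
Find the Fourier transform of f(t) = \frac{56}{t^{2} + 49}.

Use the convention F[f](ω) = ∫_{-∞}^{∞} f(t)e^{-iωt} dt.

F(ω) = 8 \pi e^{- 7 \left|{\omega}\right|}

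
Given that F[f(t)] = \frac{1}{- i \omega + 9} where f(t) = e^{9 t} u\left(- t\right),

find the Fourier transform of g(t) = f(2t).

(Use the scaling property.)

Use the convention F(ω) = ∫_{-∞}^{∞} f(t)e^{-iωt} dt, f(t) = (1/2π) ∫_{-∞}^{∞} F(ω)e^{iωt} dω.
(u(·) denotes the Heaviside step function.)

F[g](ω) = \frac{i}{\omega + 18 i}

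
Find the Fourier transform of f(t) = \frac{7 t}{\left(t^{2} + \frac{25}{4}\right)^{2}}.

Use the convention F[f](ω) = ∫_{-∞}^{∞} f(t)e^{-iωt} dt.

F(ω) = - \frac{7 i \pi \omega e^{- \frac{5 \left|{\omega}\right|}{2}}}{5}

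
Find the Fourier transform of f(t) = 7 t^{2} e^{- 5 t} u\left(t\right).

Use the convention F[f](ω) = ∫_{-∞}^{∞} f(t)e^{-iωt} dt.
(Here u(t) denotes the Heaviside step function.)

F(ω) = \frac{14}{\left(i \omega + 5\right)^{3}}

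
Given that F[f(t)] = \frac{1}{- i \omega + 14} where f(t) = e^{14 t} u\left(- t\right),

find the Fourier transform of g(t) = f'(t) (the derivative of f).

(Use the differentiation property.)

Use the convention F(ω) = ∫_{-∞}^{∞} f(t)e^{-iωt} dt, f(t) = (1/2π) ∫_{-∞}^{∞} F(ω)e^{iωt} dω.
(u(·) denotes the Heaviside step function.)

F[g](ω) = - \frac{\omega}{\omega + 14 i}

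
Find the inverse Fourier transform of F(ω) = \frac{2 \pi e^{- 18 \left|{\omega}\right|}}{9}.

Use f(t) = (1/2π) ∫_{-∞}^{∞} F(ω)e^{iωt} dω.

f(t) = \frac{4}{t^{2} + 324}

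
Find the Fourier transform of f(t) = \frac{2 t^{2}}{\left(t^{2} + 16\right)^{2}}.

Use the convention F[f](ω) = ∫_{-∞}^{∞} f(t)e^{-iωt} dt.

F(ω) = \frac{\pi \left(1 - 4 \left|{\omega}\right|\right) e^{- 4 \left|{\omega}\right|}}{4}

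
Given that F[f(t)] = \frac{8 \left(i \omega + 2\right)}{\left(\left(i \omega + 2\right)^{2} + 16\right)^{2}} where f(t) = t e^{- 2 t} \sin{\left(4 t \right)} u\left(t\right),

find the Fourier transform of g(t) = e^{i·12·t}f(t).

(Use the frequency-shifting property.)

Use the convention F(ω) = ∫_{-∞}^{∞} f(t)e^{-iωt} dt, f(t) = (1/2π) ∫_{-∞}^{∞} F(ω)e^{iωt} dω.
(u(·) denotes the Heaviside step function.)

F[g](ω) = \frac{8 \left(i \left(\omega - 12\right) + 2\right)}{\left(\left(i \left(\omega - 12\right) + 2\right)^{2} + 16\right)^{2}}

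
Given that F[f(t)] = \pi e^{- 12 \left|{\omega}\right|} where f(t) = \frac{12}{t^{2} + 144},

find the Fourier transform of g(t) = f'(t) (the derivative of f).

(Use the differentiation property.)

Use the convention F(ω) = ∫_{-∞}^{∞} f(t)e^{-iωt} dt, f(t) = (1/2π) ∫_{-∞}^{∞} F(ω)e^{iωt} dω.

F[g](ω) = i \pi \omega e^{- 12 \left|{\omega}\right|}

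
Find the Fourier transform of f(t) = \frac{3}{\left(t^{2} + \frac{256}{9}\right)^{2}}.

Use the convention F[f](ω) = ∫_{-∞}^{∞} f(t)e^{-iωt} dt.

F(ω) = \frac{27 \pi \left(16 \left|{\omega}\right| + 3\right) e^{- \frac{16 \left|{\omega}\right|}{3}}}{8192}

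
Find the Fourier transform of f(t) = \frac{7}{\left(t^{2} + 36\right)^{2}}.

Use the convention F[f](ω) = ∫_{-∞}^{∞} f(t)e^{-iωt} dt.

F(ω) = \frac{7 \pi \left(6 \left|{\omega}\right| + 1\right) e^{- 6 \left|{\omega}\right|}}{432}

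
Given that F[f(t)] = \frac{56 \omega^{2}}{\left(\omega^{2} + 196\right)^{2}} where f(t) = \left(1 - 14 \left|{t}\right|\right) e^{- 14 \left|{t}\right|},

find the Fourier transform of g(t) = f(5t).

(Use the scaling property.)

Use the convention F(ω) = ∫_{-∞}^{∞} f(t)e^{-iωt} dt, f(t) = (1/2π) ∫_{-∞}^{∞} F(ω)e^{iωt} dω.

F[g](ω) = \frac{280 \omega^{2}}{\left(\omega^{2} + 4900\right)^{2}}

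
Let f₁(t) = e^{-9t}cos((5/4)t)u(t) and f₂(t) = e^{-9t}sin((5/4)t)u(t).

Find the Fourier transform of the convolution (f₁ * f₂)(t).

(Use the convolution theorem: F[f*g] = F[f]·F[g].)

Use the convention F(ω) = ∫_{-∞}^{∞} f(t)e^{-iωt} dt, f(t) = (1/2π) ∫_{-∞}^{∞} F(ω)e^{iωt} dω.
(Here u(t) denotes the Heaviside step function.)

F[f₁*f₂](ω) = \frac{320 \left(i \omega + 9\right)}{\left(16 \left(i \omega + 9\right)^{2} + 25\right)^{2}}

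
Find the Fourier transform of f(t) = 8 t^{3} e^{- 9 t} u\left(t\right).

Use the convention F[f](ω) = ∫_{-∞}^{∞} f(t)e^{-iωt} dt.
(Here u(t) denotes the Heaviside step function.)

F(ω) = \frac{48}{\left(i \omega + 9\right)^{4}}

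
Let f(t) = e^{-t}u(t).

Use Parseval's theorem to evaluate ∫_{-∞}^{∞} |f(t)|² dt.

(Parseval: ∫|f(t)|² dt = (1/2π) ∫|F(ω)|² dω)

∫|f(t)|² dt = \frac{1}{2}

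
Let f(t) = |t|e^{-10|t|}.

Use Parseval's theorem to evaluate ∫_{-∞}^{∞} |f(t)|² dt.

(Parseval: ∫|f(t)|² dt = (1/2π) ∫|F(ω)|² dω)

∫|f(t)|² dt = \frac{1}{2000}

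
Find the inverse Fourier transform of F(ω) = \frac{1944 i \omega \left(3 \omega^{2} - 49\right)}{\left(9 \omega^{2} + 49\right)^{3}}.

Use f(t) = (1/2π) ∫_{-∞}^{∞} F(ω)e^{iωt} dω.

f(t) = 2 t e^{- \frac{7 \left|{t}\right|}{3}} \left|{t}\right|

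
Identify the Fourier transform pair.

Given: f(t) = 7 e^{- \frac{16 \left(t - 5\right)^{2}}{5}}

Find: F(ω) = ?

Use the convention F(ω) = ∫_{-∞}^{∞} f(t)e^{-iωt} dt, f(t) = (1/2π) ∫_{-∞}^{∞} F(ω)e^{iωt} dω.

F(ω) = \frac{7 \sqrt{5} \sqrt{\pi} e^{- 5 \omega \left(\frac{\omega}{64} + i\right)}}{4}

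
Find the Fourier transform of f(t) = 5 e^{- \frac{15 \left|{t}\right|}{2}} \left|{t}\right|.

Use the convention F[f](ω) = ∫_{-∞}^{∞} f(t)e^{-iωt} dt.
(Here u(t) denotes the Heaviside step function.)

F(ω) = \frac{40 \left(225 - 4 \omega^{2}\right)}{\left(4 \omega^{2} + 225\right)^{2}}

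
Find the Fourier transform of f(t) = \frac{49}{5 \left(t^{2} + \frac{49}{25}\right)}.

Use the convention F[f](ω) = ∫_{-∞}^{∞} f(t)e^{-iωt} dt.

F(ω) = 7 \pi e^{- \frac{7 \left|{\omega}\right|}{5}}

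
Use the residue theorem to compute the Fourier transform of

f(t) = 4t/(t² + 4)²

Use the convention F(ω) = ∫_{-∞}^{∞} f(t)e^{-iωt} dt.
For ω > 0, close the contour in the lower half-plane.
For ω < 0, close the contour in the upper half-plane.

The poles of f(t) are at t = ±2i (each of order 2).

Let g(z) = f(z)e^{-iωz}; for large |z| the factor e^{-iωz} decays in the lower half-plane when ω > 0 and in the upper half-plane when ω < 0.

Case ω > 0 (lower half-plane, clockwise contour ⇒ F(ω) = -2πi·ΣRes):
  Res_{z = - 2 i} g(z) = \frac{\omega e^{- 2 \omega}}{2} (pole of order 2)
  F(ω) = -2πi·ΣRes = - i \pi \omega e^{- 2 \omega}

Case ω < 0 (upper half-plane, counterclockwise contour ⇒ F(ω) = +2πi·ΣRes):
  Res_{z = 2 i} g(z) = - \frac{\omega e^{2 \omega}}{2} (pole of order 2)
  F(ω) = 2πi·ΣRes = - i \pi \omega e^{2 \omega}

Both cases combine into a single formula in |ω|:

F(ω) = - i \pi \omega e^{- 2 \left|{\omega}\right|}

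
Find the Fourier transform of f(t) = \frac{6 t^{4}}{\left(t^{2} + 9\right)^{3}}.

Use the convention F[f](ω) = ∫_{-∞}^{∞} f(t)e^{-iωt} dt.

F(ω) = \frac{3 \pi \left(3 \omega^{2} - 5 \left|{\omega}\right| + 1\right) e^{- 3 \left|{\omega}\right|}}{4}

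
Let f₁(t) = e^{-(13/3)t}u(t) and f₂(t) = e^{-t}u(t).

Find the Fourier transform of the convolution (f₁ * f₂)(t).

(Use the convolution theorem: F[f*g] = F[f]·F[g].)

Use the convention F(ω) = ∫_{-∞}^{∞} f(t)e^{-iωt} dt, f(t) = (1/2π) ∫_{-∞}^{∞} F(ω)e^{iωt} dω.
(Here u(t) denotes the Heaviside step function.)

F[f₁*f₂](ω) = \frac{3}{\left(i \omega + 1\right) \left(3 i \omega + 13\right)}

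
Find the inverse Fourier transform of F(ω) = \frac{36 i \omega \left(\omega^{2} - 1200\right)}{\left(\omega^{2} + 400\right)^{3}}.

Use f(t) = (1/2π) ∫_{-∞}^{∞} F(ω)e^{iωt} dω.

f(t) = 9 t e^{- 20 \left|{t}\right|} \left|{t}\right|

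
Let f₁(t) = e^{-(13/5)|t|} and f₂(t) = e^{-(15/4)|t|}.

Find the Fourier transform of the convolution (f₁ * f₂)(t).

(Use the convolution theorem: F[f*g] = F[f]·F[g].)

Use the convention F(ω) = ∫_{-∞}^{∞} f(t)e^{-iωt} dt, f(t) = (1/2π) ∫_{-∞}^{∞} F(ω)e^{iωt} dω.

F[f₁*f₂](ω) = \frac{15600}{400 \omega^{4} + 8329 \omega^{2} + 38025}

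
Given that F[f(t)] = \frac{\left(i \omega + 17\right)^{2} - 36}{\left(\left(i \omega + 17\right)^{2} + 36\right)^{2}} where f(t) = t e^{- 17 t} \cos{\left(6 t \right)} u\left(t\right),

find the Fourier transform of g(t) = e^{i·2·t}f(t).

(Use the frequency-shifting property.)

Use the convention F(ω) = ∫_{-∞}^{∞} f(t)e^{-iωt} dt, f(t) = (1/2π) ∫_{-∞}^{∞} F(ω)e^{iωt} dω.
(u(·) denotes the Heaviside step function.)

F[g](ω) = \frac{\left(i \left(\omega - 2\right) + 17\right)^{2} - 36}{\left(\left(i \left(\omega - 2\right) + 17\right)^{2} + 36\right)^{2}}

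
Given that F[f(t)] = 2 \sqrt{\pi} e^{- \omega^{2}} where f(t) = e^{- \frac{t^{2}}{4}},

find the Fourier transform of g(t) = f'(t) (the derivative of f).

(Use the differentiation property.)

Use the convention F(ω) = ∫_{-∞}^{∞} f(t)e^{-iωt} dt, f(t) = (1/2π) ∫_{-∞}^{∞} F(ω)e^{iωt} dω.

F[g](ω) = 2 i \sqrt{\pi} \omega e^{- \omega^{2}}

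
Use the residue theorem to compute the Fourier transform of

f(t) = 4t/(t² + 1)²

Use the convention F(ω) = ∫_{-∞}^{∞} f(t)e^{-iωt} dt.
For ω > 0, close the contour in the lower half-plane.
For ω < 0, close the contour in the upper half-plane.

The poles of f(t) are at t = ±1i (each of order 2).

Let g(z) = f(z)e^{-iωz}; for large |z| the factor e^{-iωz} decays in the lower half-plane when ω > 0 and in the upper half-plane when ω < 0.

Case ω > 0 (lower half-plane, clockwise contour ⇒ F(ω) = -2πi·ΣRes):
  Res_{z = - i} g(z) = \omega e^{- \omega} (pole of order 2)
  F(ω) = -2πi·ΣRes = - 2 i \pi \omega e^{- \omega}

Case ω < 0 (upper half-plane, counterclockwise contour ⇒ F(ω) = +2πi·ΣRes):
  Res_{z = i} g(z) = - \omega e^{\omega} (pole of order 2)
  F(ω) = 2πi·ΣRes = - 2 i \pi \omega e^{\omega}

Both cases combine into a single formula in |ω|:

F(ω) = - 2 i \pi \omega e^{- \left|{\omega}\right|}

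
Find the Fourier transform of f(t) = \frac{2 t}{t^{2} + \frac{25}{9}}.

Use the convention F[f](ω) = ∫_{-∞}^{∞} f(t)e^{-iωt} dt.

F(ω) = - 2 i \pi e^{- \frac{5 \left|{\omega}\right|}{3}} \operatorname{sign}{\left(\omega \right)}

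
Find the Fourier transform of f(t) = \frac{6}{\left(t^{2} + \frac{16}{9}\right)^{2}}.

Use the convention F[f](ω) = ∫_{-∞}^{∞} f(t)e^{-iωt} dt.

F(ω) = \frac{27 \pi \left(4 \left|{\omega}\right| + 3\right) e^{- \frac{4 \left|{\omega}\right|}{3}}}{64}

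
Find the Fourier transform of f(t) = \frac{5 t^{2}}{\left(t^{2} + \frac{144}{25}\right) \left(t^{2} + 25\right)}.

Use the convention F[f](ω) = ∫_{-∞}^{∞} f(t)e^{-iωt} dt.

F(ω) = \frac{625 \pi e^{- 5 \left|{\omega}\right|}}{481} - \frac{300 \pi e^{- \frac{12 \left|{\omega}\right|}{5}}}{481}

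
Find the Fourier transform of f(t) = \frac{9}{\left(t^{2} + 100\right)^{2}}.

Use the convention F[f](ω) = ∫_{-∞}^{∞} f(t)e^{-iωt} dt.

F(ω) = \frac{9 \pi \left(10 \left|{\omega}\right| + 1\right) e^{- 10 \left|{\omega}\right|}}{2000}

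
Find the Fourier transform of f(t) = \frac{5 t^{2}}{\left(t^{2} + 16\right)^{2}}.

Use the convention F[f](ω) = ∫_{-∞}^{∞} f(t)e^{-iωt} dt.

F(ω) = \frac{5 \pi \left(1 - 4 \left|{\omega}\right|\right) e^{- 4 \left|{\omega}\right|}}{8}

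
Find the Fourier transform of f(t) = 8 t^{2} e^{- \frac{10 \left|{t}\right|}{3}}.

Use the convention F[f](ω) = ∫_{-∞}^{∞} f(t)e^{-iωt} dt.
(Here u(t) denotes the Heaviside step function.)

F(ω) = \frac{8640 \left(100 - 27 \omega^{2}\right)}{\left(9 \omega^{2} + 100\right)^{3}}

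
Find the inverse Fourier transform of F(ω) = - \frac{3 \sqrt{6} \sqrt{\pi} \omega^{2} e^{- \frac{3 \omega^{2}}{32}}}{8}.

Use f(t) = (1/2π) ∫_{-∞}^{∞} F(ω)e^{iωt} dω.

f(t) = 4 \left(\frac{32 t^{2}}{3} - 2\right) e^{- \frac{8 t^{2}}{3}}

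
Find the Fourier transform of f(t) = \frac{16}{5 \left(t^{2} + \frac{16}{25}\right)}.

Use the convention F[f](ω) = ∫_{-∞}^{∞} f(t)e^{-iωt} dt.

F(ω) = 4 \pi e^{- \frac{4 \left|{\omega}\right|}{5}}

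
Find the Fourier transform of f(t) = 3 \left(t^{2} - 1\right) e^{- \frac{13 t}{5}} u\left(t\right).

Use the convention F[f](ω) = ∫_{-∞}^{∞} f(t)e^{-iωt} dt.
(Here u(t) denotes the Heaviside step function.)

F(ω) = \frac{15 \left(250 i \omega - \left(5 i \omega + 13\right)^{3} + 650\right)}{\left(5 i \omega + 13\right)^{4}}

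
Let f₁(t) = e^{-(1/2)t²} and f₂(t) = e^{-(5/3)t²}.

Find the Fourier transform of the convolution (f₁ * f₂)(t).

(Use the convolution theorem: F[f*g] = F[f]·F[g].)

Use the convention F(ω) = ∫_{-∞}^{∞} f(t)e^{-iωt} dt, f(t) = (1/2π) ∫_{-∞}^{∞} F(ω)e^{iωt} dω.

F[f₁*f₂](ω) = \frac{\sqrt{30} \pi e^{- \frac{13 \omega^{2}}{20}}}{5}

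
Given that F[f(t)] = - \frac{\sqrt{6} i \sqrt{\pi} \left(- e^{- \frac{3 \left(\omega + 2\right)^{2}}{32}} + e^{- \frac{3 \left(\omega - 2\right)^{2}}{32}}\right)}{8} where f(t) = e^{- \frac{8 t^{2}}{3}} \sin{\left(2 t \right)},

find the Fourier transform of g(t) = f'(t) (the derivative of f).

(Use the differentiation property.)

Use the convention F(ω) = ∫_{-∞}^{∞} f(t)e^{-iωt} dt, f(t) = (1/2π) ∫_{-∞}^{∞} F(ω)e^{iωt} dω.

F[g](ω) = \frac{\sqrt{6} \sqrt{\pi} \omega \left(e^{\frac{3 \omega}{4}} - 1\right) e^{- \frac{3 \omega^{2}}{32} - \frac{3 \omega}{8} - \frac{3}{8}}}{8}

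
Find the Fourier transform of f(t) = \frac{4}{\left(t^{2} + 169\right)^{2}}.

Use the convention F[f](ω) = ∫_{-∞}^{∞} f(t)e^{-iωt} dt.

F(ω) = \frac{2 \pi \left(13 \left|{\omega}\right| + 1\right) e^{- 13 \left|{\omega}\right|}}{2197}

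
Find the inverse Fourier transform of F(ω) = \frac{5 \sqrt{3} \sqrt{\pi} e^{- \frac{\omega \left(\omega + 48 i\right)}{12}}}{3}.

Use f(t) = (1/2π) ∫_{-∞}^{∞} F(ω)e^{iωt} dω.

f(t) = 5 e^{- 3 \left(t - 4\right)^{2}}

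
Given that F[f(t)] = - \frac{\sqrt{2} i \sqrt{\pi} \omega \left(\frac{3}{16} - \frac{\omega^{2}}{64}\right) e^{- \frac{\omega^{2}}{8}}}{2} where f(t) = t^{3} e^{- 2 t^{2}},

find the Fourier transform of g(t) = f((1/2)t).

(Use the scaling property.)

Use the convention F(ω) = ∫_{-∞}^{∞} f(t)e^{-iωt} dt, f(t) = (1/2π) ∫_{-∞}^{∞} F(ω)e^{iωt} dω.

F[g](ω) = \frac{\sqrt{2} i \sqrt{\pi} \omega \left(\omega^{2} - 3\right) e^{- \frac{\omega^{2}}{2}}}{8}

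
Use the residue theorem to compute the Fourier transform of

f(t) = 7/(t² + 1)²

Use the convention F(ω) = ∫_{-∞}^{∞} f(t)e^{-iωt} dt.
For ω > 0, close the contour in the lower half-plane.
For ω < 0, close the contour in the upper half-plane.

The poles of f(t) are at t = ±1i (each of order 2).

Let g(z) = f(z)e^{-iωz}; for large |z| the factor e^{-iωz} decays in the lower half-plane when ω > 0 and in the upper half-plane when ω < 0.

Case ω > 0 (lower half-plane, clockwise contour ⇒ F(ω) = -2πi·ΣRes):
  Res_{z = - i} g(z) = \frac{7 i \left(\omega + 1\right) e^{- \omega}}{4} (pole of order 2)
  F(ω) = -2πi·ΣRes = \frac{7 \pi \left(\omega + 1\right) e^{- \omega}}{2}

Case ω < 0 (upper half-plane, counterclockwise contour ⇒ F(ω) = +2πi·ΣRes):
  Res_{z = i} g(z) = \frac{7 i \left(\omega - 1\right) e^{\omega}}{4} (pole of order 2)
  F(ω) = 2πi·ΣRes = \frac{7 \pi \left(1 - \omega\right) e^{\omega}}{2}

Both cases combine into a single formula in |ω|:

F(ω) = \frac{7 \pi \left(\left|{\omega}\right| + 1\right) e^{- \left|{\omega}\right|}}{2}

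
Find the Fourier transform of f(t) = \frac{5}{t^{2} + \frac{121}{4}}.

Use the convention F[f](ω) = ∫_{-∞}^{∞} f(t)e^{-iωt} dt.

F(ω) = \frac{10 \pi e^{- \frac{11 \left|{\omega}\right|}{2}}}{11}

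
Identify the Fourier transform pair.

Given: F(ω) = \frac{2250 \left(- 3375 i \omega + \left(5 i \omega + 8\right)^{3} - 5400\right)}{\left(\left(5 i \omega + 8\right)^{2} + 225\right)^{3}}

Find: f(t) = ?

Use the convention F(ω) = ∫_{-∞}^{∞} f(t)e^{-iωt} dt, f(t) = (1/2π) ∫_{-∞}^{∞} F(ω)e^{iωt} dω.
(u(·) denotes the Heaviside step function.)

f(t) = 9 t^{2} e^{- \frac{8 t}{5}} \cos{\left(3 t \right)} u\left(t\right)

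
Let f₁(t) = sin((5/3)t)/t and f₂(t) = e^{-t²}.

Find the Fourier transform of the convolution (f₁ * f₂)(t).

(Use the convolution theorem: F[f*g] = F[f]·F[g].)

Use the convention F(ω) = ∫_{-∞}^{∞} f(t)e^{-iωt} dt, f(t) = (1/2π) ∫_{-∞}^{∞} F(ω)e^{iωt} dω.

F[f₁*f₂](ω) = \begin{cases} \pi^{\frac{3}{2}} e^{- \frac{\omega^{2}}{4}} & \text{for}\: \omega > - \frac{5}{3} \wedge \omega < \frac{5}{3} \\0 & \text{otherwise} \end{cases}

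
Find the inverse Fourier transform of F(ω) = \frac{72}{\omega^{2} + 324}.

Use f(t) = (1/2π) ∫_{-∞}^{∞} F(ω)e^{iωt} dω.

f(t) = 2 e^{- 18 \left|{t}\right|}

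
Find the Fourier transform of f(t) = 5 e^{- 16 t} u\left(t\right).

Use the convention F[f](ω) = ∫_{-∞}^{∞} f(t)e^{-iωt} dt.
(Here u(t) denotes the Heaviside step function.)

F(ω) = \frac{5}{i \omega + 16}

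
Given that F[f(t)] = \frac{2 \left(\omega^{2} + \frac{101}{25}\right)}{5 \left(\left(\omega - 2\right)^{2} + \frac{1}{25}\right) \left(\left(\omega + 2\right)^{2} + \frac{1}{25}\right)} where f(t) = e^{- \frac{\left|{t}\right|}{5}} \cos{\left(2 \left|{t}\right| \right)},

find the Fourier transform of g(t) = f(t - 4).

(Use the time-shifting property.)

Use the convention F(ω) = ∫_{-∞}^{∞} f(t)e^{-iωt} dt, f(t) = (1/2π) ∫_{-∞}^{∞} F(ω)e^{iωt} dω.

F[g](ω) = \frac{10 \left(25 \omega^{2} + 101\right) e^{- 4 i \omega}}{625 \omega^{4} - 4950 \omega^{2} + 10201}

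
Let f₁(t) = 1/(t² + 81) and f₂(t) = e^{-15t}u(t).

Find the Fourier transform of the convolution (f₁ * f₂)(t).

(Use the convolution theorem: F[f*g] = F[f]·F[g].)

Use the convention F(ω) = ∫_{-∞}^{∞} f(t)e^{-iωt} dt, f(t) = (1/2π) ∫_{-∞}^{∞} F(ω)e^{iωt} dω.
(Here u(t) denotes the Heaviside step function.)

F[f₁*f₂](ω) = \frac{\pi e^{- 9 \left|{\omega}\right|}}{9 \left(i \omega + 15\right)}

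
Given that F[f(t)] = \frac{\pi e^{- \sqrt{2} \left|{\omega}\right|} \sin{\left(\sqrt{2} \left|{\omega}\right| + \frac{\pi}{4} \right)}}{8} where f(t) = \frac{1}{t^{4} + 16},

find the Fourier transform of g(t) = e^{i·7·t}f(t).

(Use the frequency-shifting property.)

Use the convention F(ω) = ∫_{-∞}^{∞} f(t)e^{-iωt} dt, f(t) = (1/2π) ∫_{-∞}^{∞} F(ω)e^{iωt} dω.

F[g](ω) = \frac{\pi e^{- \sqrt{2} \left|{\omega - 7}\right|} \sin{\left(\sqrt{2} \left|{\omega - 7}\right| + \frac{\pi}{4} \right)}}{8}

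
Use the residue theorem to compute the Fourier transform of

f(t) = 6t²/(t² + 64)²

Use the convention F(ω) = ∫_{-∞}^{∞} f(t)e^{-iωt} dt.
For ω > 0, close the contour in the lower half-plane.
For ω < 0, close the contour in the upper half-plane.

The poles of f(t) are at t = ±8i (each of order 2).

Let g(z) = f(z)e^{-iωz}; for large |z| the factor e^{-iωz} decays in the lower half-plane when ω > 0 and in the upper half-plane when ω < 0.

Case ω > 0 (lower half-plane, clockwise contour ⇒ F(ω) = -2πi·ΣRes):
  Res_{z = - 8 i} g(z) = \frac{3 i \left(1 - 8 \omega\right) e^{- 8 \omega}}{16} (pole of order 2)
  F(ω) = -2πi·ΣRes = \frac{3 \pi \left(1 - 8 \omega\right) e^{- 8 \omega}}{8}

Case ω < 0 (upper half-plane, counterclockwise contour ⇒ F(ω) = +2πi·ΣRes):
  Res_{z = 8 i} g(z) = \frac{3 i \left(- 8 \omega - 1\right) e^{8 \omega}}{16} (pole of order 2)
  F(ω) = 2πi·ΣRes = \frac{3 \pi \left(8 \omega + 1\right) e^{8 \omega}}{8}

Both cases combine into a single formula in |ω|:

F(ω) = \frac{3 \pi \left(1 - 8 \left|{\omega}\right|\right) e^{- 8 \left|{\omega}\right|}}{8}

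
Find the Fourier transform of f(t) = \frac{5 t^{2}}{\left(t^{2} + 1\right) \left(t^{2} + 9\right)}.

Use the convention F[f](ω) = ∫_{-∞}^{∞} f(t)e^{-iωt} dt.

F(ω) = \frac{5 \pi \left(3 - e^{2 \left|{\omega}\right|}\right) e^{- 3 \left|{\omega}\right|}}{8}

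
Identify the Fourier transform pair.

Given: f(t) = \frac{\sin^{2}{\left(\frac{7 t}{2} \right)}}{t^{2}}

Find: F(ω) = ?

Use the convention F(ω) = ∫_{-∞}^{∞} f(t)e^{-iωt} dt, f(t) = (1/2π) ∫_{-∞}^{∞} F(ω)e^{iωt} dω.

F(ω) = \begin{cases} \frac{\pi \left(7 - \left|{\omega}\right|\right)}{2} & \text{for}\: \omega > -7 \wedge \omega < 7 \\0 & \text{otherwise} \end{cases}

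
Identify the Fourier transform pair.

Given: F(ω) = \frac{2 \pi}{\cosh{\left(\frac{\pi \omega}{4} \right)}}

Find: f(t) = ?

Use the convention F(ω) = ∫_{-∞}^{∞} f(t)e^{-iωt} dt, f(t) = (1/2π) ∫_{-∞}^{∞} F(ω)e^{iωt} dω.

f(t) = \frac{4}{\cosh{\left(2 t \right)}}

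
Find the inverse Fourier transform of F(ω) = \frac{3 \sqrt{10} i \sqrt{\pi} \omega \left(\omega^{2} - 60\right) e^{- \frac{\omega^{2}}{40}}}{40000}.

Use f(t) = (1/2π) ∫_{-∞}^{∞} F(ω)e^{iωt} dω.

f(t) = 6 t^{3} e^{- 10 t^{2}}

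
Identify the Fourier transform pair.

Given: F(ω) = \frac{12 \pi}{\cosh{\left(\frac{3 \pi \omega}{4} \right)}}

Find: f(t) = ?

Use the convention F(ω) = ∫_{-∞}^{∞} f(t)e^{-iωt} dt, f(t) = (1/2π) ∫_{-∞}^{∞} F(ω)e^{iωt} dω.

f(t) = \frac{8}{\cosh{\left(\frac{2 t}{3} \right)}}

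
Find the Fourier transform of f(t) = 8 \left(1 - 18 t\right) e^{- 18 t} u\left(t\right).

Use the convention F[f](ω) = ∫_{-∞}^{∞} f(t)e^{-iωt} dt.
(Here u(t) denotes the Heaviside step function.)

F(ω) = \frac{8 i \omega}{- \omega^{2} + 36 i \omega + 324}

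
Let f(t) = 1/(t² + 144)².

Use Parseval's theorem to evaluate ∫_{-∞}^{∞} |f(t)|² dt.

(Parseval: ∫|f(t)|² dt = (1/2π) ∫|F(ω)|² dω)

∫|f(t)|² dt = \frac{5 \pi}{573308928}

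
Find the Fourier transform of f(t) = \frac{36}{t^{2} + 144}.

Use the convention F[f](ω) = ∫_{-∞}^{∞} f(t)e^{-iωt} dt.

F(ω) = 3 \pi e^{- 12 \left|{\omega}\right|}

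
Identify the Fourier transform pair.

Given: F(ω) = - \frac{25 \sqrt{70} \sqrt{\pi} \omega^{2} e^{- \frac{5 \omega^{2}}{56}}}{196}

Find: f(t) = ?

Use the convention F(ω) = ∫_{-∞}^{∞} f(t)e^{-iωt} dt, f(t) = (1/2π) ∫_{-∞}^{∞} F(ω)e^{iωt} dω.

f(t) = 5 \left(\frac{56 t^{2}}{5} - 2\right) e^{- \frac{14 t^{2}}{5}}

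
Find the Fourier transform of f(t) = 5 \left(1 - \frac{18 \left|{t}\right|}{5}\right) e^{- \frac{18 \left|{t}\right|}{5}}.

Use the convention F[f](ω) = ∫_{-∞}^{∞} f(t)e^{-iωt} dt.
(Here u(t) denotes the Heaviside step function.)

F(ω) = \frac{45000 \omega^{2}}{\left(25 \omega^{2} + 324\right)^{2}}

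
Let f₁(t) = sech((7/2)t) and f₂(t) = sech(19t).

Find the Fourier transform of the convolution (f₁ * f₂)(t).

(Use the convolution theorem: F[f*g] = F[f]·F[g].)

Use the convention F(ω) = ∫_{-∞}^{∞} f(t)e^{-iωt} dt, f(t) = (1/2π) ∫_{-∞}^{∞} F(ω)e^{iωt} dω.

F[f₁*f₂](ω) = \frac{2 \pi^{2}}{133 \cosh{\left(\frac{\pi \omega}{38} \right)} \cosh{\left(\frac{\pi \omega}{7} \right)}}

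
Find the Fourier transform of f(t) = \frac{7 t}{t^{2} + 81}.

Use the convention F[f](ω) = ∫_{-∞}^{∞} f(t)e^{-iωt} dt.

F(ω) = - 7 i \pi e^{- 9 \left|{\omega}\right|} \operatorname{sign}{\left(\omega \right)}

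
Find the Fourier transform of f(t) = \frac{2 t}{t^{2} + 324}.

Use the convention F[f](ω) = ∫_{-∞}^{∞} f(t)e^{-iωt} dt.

F(ω) = - 2 i \pi e^{- 18 \left|{\omega}\right|} \operatorname{sign}{\left(\omega \right)}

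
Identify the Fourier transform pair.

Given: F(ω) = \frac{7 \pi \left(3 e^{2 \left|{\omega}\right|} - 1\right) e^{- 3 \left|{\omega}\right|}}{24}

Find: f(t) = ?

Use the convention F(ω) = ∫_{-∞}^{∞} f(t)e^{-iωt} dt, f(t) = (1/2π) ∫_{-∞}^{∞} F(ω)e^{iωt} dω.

f(t) = \frac{7}{\left(t^{2} + 1\right) \left(t^{2} + 9\right)}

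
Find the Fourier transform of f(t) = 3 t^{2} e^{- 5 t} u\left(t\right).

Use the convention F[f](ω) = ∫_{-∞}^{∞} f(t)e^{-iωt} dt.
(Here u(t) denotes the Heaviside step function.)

F(ω) = \frac{6}{\left(i \omega + 5\right)^{3}}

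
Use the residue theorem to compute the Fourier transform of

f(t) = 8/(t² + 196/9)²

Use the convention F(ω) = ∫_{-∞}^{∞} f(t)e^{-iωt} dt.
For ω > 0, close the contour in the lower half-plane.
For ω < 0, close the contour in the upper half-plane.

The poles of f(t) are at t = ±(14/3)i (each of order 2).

Let g(z) = f(z)e^{-iωz}; for large |z| the factor e^{-iωz} decays in the lower half-plane when ω > 0 and in the upper half-plane when ω < 0.

Case ω > 0 (lower half-plane, clockwise contour ⇒ F(ω) = -2πi·ΣRes):
  Res_{z = - \frac{14 i}{3}} g(z) = \frac{9 i \left(14 \omega + 3\right) e^{- \frac{14 \omega}{3}}}{1372} (pole of order 2)
  F(ω) = -2πi·ΣRes = \frac{9 \pi \left(14 \omega + 3\right) e^{- \frac{14 \omega}{3}}}{686}

Case ω < 0 (upper half-plane, counterclockwise contour ⇒ F(ω) = +2πi·ΣRes):
  Res_{z = \frac{14 i}{3}} g(z) = \frac{9 i \left(14 \omega - 3\right) e^{\frac{14 \omega}{3}}}{1372} (pole of order 2)
  F(ω) = 2πi·ΣRes = \frac{9 \pi \left(3 - 14 \omega\right) e^{\frac{14 \omega}{3}}}{686}

Both cases combine into a single formula in |ω|:

F(ω) = \frac{9 \pi \left(14 \left|{\omega}\right| + 3\right) e^{- \frac{14 \left|{\omega}\right|}{3}}}{686}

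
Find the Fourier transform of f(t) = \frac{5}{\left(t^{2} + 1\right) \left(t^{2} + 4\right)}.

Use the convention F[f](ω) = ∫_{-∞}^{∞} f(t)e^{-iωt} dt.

F(ω) = \frac{5 \pi \left(2 e^{\left|{\omega}\right|} - 1\right) e^{- 2 \left|{\omega}\right|}}{6}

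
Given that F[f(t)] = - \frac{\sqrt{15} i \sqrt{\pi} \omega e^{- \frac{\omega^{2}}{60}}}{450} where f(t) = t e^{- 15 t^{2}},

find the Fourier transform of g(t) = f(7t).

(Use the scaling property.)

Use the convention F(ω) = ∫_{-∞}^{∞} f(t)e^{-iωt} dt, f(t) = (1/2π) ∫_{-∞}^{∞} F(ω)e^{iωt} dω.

F[g](ω) = - \frac{\sqrt{15} i \sqrt{\pi} \omega e^{- \frac{\omega^{2}}{2940}}}{22050}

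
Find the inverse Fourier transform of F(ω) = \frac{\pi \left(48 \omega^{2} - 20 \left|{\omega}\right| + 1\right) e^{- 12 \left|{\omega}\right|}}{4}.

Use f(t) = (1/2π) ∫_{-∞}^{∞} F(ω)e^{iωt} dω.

f(t) = \frac{8 t^{4}}{\left(t^{2} + 144\right)^{3}}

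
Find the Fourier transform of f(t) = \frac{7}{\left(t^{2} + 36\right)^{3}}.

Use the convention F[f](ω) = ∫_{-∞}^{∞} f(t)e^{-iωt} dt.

F(ω) = \frac{7 \pi \left(12 \omega^{2} + 6 \left|{\omega}\right| + 1\right) e^{- 6 \left|{\omega}\right|}}{20736}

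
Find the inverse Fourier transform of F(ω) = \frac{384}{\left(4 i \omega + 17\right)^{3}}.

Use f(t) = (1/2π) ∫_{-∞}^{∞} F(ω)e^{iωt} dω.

f(t) = 3 t^{2} e^{- \frac{17 t}{4}} u\left(t\right)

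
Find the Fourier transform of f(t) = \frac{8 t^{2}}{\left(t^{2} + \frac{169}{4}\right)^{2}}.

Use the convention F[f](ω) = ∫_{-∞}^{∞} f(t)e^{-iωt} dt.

F(ω) = \frac{4 \pi \left(2 - 13 \left|{\omega}\right|\right) e^{- \frac{13 \left|{\omega}\right|}{2}}}{13}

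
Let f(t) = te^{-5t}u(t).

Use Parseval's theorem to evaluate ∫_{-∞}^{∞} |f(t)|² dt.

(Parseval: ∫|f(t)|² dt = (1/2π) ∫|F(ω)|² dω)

∫|f(t)|² dt = \frac{1}{500}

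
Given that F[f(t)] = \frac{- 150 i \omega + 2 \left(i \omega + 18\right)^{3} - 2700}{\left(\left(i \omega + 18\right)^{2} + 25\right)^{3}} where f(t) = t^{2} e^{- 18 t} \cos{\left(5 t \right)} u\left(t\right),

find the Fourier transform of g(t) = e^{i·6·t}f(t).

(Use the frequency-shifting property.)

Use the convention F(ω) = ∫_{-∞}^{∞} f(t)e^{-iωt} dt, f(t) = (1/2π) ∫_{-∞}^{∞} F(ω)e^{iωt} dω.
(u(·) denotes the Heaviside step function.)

F[g](ω) = \frac{2 \left(75 i \left(6 - \omega\right) + \left(i \left(\omega - 6\right) + 18\right)^{3} - 1350\right)}{\left(\left(i \left(\omega - 6\right) + 18\right)^{2} + 25\right)^{3}}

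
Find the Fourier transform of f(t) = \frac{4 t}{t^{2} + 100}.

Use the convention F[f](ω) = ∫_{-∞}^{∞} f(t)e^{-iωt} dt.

F(ω) = - 4 i \pi e^{- 10 \left|{\omega}\right|} \operatorname{sign}{\left(\omega \right)}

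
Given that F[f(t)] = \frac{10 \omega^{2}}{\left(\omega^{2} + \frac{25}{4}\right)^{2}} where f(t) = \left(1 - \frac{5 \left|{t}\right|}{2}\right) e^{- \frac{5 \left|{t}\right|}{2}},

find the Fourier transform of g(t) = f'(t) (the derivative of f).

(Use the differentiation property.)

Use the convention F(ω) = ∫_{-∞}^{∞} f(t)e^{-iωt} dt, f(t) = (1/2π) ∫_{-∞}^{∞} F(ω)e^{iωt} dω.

F[g](ω) = \frac{160 i \omega^{3}}{\left(4 \omega^{2} + 25\right)^{2}}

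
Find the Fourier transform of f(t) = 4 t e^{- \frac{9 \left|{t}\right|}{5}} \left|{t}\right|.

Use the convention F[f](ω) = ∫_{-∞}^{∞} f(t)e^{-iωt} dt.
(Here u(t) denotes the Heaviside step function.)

F(ω) = \frac{10000 i \omega \left(25 \omega^{2} - 243\right)}{\left(25 \omega^{2} + 81\right)^{3}}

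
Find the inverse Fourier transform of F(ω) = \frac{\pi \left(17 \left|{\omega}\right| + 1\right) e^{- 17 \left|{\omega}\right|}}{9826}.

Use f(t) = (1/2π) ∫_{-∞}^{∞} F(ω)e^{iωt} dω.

f(t) = \frac{1}{\left(t^{2} + 289\right)^{2}}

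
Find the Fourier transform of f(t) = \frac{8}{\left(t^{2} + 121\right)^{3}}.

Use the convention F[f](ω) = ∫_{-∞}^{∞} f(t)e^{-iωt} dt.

F(ω) = \frac{\pi \left(121 \omega^{2} + 33 \left|{\omega}\right| + 3\right) e^{- 11 \left|{\omega}\right|}}{161051}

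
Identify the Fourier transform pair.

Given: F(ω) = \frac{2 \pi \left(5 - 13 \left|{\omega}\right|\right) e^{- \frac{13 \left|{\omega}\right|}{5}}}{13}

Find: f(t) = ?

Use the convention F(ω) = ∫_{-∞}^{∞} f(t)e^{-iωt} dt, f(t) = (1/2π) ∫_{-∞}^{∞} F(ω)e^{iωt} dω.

f(t) = \frac{4 t^{2}}{\left(t^{2} + \frac{169}{25}\right)^{2}}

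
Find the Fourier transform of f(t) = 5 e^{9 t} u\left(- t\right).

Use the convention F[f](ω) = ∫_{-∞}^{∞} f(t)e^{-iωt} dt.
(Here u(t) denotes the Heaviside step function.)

F(ω) = - \frac{5}{i \omega - 9}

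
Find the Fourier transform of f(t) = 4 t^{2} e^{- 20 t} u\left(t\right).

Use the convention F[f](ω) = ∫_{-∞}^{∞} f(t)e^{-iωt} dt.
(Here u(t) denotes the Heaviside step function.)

F(ω) = \frac{8}{\left(i \omega + 20\right)^{3}}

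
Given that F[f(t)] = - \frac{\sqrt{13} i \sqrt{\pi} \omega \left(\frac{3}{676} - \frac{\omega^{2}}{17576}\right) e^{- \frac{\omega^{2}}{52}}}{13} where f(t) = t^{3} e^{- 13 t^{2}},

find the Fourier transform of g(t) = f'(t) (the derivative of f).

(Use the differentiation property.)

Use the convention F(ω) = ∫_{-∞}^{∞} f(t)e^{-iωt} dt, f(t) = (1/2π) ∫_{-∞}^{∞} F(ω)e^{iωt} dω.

F[g](ω) = \frac{\sqrt{13} \sqrt{\pi} \omega^{2} \left(78 - \omega^{2}\right) e^{- \frac{\omega^{2}}{52}}}{228488}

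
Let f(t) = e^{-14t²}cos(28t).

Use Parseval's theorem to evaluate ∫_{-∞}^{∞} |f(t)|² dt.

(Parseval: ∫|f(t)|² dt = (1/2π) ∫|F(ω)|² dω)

∫|f(t)|² dt = \frac{\sqrt{7} \sqrt{\pi} \left(1 + e^{28}\right)}{28 e^{28}}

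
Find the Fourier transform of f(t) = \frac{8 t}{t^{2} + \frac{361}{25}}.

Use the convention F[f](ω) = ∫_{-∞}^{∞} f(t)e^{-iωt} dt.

F(ω) = - 8 i \pi e^{- \frac{19 \left|{\omega}\right|}{5}} \operatorname{sign}{\left(\omega \right)}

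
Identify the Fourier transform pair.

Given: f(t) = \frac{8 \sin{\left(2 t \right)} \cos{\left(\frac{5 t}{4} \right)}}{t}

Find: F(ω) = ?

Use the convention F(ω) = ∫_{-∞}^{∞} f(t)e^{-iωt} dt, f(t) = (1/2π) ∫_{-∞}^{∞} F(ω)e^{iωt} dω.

F(ω) = \begin{cases} 8 \pi & \text{for}\: \omega > - \frac{3}{4} \wedge \omega < \frac{3}{4} \\4 \pi & \text{for}\: \omega > - \frac{13}{4} \wedge \omega < \frac{13}{4} \\0 & \text{otherwise} \end{cases}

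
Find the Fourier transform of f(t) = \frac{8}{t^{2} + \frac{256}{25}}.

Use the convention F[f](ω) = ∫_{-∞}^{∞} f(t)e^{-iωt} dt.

F(ω) = \frac{5 \pi e^{- \frac{16 \left|{\omega}\right|}{5}}}{2}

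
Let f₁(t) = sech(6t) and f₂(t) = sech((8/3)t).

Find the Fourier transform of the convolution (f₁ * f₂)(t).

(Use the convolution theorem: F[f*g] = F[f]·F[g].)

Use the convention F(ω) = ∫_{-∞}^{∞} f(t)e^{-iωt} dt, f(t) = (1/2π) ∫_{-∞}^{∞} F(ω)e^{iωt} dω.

F[f₁*f₂](ω) = \frac{\pi^{2}}{16 \cosh{\left(\frac{\pi \omega}{12} \right)} \cosh{\left(\frac{3 \pi \omega}{16} \right)}}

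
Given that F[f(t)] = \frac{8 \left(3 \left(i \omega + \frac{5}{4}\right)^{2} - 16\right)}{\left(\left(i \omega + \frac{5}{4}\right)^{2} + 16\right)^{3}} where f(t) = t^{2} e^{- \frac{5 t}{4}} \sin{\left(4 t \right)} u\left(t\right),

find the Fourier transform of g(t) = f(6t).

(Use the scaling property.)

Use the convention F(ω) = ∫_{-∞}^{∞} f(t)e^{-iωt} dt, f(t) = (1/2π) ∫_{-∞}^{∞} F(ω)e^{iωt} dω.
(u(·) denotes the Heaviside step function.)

F[g](ω) = \frac{82944 \left(\left(2 i \omega + 15\right)^{2} - 768\right)}{\left(\left(2 i \omega + 15\right)^{2} + 2304\right)^{3}}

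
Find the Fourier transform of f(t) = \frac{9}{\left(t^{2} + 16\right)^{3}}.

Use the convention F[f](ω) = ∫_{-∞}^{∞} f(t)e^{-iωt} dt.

F(ω) = \frac{9 \pi \left(16 \omega^{2} + 12 \left|{\omega}\right| + 3\right) e^{- 4 \left|{\omega}\right|}}{8192}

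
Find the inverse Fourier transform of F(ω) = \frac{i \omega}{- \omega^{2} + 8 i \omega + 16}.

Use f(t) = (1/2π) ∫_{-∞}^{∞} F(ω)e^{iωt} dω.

f(t) = \left(1 - 4 t\right) e^{- 4 t} u\left(t\right)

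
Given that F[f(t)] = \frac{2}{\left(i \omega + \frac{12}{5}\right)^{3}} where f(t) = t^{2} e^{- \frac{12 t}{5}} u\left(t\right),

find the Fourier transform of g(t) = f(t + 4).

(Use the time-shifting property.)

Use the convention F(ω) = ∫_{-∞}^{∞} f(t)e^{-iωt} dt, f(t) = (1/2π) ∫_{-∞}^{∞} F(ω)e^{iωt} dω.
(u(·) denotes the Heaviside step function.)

F[g](ω) = \frac{250 e^{4 i \omega}}{\left(5 i \omega + 12\right)^{3}}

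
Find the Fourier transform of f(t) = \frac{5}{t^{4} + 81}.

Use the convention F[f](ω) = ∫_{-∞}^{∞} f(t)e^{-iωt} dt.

F(ω) = \frac{5 \pi e^{- \frac{3 \sqrt{2} \left|{\omega}\right|}{2}} \sin{\left(\frac{3 \sqrt{2} \left|{\omega}\right|}{2} + \frac{\pi}{4} \right)}}{27}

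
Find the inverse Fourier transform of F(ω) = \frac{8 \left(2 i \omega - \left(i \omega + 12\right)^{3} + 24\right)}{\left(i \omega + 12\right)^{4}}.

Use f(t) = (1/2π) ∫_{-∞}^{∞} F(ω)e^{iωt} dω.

f(t) = 8 \left(t^{2} - 1\right) e^{- 12 t} u\left(t\right)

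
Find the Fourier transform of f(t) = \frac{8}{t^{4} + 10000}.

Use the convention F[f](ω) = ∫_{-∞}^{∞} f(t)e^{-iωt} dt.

F(ω) = \frac{\pi e^{- 5 \sqrt{2} \left|{\omega}\right|} \sin{\left(5 \sqrt{2} \left|{\omega}\right| + \frac{\pi}{4} \right)}}{125}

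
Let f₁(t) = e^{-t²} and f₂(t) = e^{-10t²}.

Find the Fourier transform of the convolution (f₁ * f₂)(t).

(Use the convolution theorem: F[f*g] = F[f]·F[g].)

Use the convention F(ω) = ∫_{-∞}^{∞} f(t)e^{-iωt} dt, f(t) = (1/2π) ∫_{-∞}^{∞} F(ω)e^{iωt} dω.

F[f₁*f₂](ω) = \frac{\sqrt{10} \pi e^{- \frac{11 \omega^{2}}{40}}}{10}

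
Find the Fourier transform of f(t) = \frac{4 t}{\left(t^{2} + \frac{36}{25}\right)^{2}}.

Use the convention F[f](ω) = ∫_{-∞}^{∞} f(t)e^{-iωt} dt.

F(ω) = - \frac{5 i \pi \omega e^{- \frac{6 \left|{\omega}\right|}{5}}}{3}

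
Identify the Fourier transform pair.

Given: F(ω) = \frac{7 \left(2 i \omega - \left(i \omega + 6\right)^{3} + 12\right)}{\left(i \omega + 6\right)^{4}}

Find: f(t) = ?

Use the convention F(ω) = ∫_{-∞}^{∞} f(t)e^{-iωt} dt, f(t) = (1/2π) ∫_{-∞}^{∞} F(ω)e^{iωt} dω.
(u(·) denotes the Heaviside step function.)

f(t) = 7 \left(t^{2} - 1\right) e^{- 6 t} u\left(t\right)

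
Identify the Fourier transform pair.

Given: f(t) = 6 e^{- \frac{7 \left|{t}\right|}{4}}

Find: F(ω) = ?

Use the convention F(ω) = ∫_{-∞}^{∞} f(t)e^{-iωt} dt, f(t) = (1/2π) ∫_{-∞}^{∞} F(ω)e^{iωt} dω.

F(ω) = \frac{336}{16 \omega^{2} + 49}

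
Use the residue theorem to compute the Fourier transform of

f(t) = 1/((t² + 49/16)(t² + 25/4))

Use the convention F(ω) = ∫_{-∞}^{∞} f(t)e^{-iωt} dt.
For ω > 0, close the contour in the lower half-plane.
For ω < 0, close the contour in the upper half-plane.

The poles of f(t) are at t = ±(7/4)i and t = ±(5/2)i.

Let g(z) = f(z)e^{-iωz}; for large |z| the factor e^{-iωz} decays in the lower half-plane when ω > 0 and in the upper half-plane when ω < 0.

Case ω > 0 (lower half-plane, clockwise contour ⇒ F(ω) = -2πi·ΣRes):
  Res_{z = - \frac{7 i}{4}} g(z) = \frac{32 i e^{- \frac{7 \omega}{4}}}{357}
  Res_{z = - \frac{5 i}{2}} g(z) = - \frac{16 i e^{- \frac{5 \omega}{2}}}{255}
  F(ω) = -2πi·ΣRes = - \frac{32 \pi e^{- \frac{5 \omega}{2}}}{255} + \frac{64 \pi e^{- \frac{7 \omega}{4}}}{357}

Case ω < 0 (upper half-plane, counterclockwise contour ⇒ F(ω) = +2πi·ΣRes):
  Res_{z = \frac{7 i}{4}} g(z) = - \frac{32 i e^{\frac{7 \omega}{4}}}{357}
  Res_{z = \frac{5 i}{2}} g(z) = \frac{16 i e^{\frac{5 \omega}{2}}}{255}
  F(ω) = 2πi·ΣRes = \frac{32 \pi \left(10 e^{\frac{7 \omega}{4}} - 7 e^{\frac{5 \omega}{2}}\right)}{1785}

Both cases combine into a single formula in |ω|:

F(ω) = - \frac{32 \pi e^{- \frac{5 \left|{\omega}\right|}{2}}}{255} + \frac{64 \pi e^{- \frac{7 \left|{\omega}\right|}{4}}}{357}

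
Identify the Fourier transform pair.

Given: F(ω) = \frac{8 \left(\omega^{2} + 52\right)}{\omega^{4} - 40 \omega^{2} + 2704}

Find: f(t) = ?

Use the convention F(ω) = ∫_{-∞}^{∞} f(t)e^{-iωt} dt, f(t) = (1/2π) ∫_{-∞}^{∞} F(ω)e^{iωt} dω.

f(t) = e^{- 4 \left|{t}\right|} \cos{\left(6 \left|{t}\right| \right)}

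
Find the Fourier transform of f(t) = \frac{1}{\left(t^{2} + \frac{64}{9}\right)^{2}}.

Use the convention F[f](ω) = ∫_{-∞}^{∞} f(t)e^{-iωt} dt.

F(ω) = \frac{9 \pi \left(8 \left|{\omega}\right| + 3\right) e^{- \frac{8 \left|{\omega}\right|}{3}}}{1024}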